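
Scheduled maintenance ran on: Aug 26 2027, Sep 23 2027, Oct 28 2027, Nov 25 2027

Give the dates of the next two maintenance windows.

Gaps: 28, 35, 28 days — a mix of 28 and 35. Every date is a Thursday.
Each is the 4th Thursday of its month.
December 2027 — 4th Thursday is Dec 23 2027.
4th Thursday of January 2028: Jan 27 2028.

Dec 23 2027, Jan 27 2028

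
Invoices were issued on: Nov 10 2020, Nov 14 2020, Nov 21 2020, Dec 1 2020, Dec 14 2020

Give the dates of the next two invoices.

Gaps: 4, 7, 10, 13 days — each gap is 3 larger than the previous one.
Next gap: 16 days. Dec 14 2020 + 16 days = Dec 30 2020.
Next gap: 19 days. Dec 30 2020 + 19 days = Jan 18 2021.

Dec 30 2020, Jan 18 2021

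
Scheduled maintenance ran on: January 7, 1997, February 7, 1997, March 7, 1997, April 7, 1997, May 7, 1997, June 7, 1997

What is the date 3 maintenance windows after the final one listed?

The day-of-month is always 7 (31, 28, 31, 30, 31 days between events).
So this recurs on the 7th of each month.
Next: July 1997 → July 7, 1997.
Next: August 1997 → August 7, 1997.
September 1997: September 7, 1997.

September 7, 1997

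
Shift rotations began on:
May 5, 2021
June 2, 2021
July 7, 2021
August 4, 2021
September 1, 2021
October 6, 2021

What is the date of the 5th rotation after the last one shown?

Gaps: 28, 35, 28, 28, 35 days — a mix of 28 and 35. Every date is a Wednesday.
Each is the 1st Wednesday of its month.
1st Wednesday of November 2021: November 3, 2021.
1st Wednesday of December 2021: December 1, 2021.
January 2022 — 1st Wednesday is January 5, 2022.
February 2022 — 1st Wednesday is February 2, 2022.
1st Wednesday of March 2022: March 2, 2022.

March 2, 2022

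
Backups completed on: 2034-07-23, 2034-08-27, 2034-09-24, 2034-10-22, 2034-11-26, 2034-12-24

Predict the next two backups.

Gaps: 35, 28, 28, 35, 28 days — a mix of 28 and 35. Every date is a Sunday.
Each is the 4th Sunday of its month.
January 2035 — 4th Sunday is 2035-01-28.
February 2035 — 4th Sunday is 2035-02-25.

2035-01-28, 2035-02-25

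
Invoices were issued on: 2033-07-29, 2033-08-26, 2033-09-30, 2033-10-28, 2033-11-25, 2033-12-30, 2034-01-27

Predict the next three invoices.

2034-02-24, 2034-03-31, 2034-04-28

These are Fridays with 28, 35, 28, 28, 35, 28-day gaps.
Each is the final Friday of its month — 2033-07-29 is past the 28th, so '4th Friday' doesn't fit.
February 2034 ends with Friday 2034-02-24.
Last Friday of March 2034: 2034-03-31.
April 2034 ends with Friday 2034-04-28.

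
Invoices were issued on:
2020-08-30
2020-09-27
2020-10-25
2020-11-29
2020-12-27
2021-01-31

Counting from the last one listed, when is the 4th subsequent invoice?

2021-05-30

These are Sundays with 28, 28, 35, 28, 35-day gaps.
Each is the final Sunday of its month — 2020-08-30 is past the 28th, so '4th Sunday' doesn't fit.
Last Sunday of February 2021: 2021-02-28.
March 2021 ends with Sunday 2021-03-28.
April 2021 ends with Sunday 2021-04-25.
May 2021 ends with Sunday 2021-05-30.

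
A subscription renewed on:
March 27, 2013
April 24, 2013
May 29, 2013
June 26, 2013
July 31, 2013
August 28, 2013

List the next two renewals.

Every date is a Wednesday; gaps 28, 35, 28, 35, 28 days.
Each is the last Wednesday of its month (at least one falls on the 29th or later, ruling out '4th Wednesday').
September 2013 ends with Wednesday September 25, 2013.
Last Wednesday of October 2013: October 30, 2013.

September 25, 2013; October 30, 2013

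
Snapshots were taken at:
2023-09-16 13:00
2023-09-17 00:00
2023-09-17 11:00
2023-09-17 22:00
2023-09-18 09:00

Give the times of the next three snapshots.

Gaps: 11, 11, 11, 11 hours — each event is 11 hours after the previous one.
2023-09-18 09:00 + 11 h = 2023-09-18 20:00.
2023-09-18 20:00 + 11 h = 2023-09-19 07:00.
2023-09-19 07:00 + 11 h = 2023-09-19 18:00.

2023-09-18 20:00, 2023-09-19 07:00, 2023-09-19 18:00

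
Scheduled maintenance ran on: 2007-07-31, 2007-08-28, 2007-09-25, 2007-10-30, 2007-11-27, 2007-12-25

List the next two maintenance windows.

2008-01-29, 2008-02-26

These are Tuesdays with 28, 28, 35, 28, 28-day gaps.
Each is the final Tuesday of its month — 2007-07-31 is past the 28th, so '4th Tuesday' doesn't fit.
Last Tuesday of January 2008: 2008-01-29.
Last Tuesday of February 2008: 2008-02-26.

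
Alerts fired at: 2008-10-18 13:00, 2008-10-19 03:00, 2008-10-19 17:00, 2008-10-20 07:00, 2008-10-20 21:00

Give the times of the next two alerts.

The interval is a steady 14 hours (14, 14, 14, 14).
2008-10-20 21:00 + 14 h = 2008-10-21 11:00.
2008-10-21 11:00 + 14 h = 2008-10-22 01:00.

2008-10-21 11:00, 2008-10-22 01:00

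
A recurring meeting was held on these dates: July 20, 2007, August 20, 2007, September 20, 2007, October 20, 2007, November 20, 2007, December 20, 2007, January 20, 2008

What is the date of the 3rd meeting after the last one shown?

April 20, 2008

Gaps: 31, 31, 30, 31, 30, 31 days — not constant. Every event is on the 20th of the month.
Pattern: the 20th of each month.
Next: February 2008 → February 20, 2008.
Next: March 2008 → March 20, 2008.
April 2008: April 20, 2008.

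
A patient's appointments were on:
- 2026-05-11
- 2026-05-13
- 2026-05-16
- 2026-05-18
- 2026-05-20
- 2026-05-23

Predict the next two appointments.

2026-05-25, 2026-05-27

Every event lands on a Monday or Wednesday or Saturday (gaps cycle 2, 3, 2, 2, 3).
So the schedule is: every Monday, Wednesday and Saturday.
Next Monday: 2026-05-25.
Next Wednesday: 2026-05-27.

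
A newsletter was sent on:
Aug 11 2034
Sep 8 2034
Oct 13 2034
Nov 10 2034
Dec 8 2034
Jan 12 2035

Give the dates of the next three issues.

Feb 9 2035, Mar 9 2035, Apr 13 2035

All dates are Fridays, 28, 35, 28, 28, 35 days apart.
Specifically, the 2nd Friday of each month.
2nd Friday of February 2035: Feb 9 2035.
2nd Friday of March 2035: Mar 9 2035.
2nd Friday of April 2035: Apr 13 2035.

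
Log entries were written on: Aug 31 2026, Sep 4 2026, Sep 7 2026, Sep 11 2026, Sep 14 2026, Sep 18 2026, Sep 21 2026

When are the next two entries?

Sep 25 2026, Sep 28 2026

The gap pattern 4, 3, 4, 3, 4, 3 repeats every 2 events.
These are the Mondays and Fridays of each week.
Next Friday: Sep 25 2026.
The following Monday is Sep 28 2026.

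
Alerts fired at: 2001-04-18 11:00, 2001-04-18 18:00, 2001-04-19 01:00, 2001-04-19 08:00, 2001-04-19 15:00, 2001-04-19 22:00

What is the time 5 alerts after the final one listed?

Gaps: 7, 7, 7, 7, 7 hours — each event is 7 hours after the previous one.
2001-04-19 22:00 + 7 h = 2001-04-20 05:00.
2001-04-20 05:00 + 7 h = 2001-04-20 12:00.
2001-04-20 12:00 + 7 h = 2001-04-20 19:00.
2001-04-20 19:00 + 7 h = 2001-04-21 02:00.
2001-04-21 02:00 + 7 h = 2001-04-21 09:00.

2001-04-21 09:00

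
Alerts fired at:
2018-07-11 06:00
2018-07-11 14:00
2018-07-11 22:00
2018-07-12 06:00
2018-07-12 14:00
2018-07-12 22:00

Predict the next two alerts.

Spacing: 8, 8, 8, 8, 8 h — constant 8 h.
2018-07-12 22:00 + 8 h = 2018-07-13 06:00.
2018-07-13 06:00 + 8 h = 2018-07-13 14:00.

2018-07-13 06:00, 2018-07-13 14:00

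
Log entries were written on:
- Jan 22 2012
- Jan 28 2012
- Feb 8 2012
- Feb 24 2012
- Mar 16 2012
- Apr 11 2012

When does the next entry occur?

May 12 2012

Intervals are 6, 11, 16, 21, 26 days — an arithmetic progression with common difference 5.
Next gap: 31 days. Apr 11 2012 + 31 days = May 12 2012.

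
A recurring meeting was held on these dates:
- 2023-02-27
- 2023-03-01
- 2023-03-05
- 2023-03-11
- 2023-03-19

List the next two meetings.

2023-03-29, 2023-04-10

Gaps: 2, 4, 6, 8 days — each gap is 2 larger than the previous one.
Next gap: 10 days. 2023-03-19 + 10 days = 2023-03-29.
Next gap: 12 days. 2023-03-29 + 12 days = 2023-04-10.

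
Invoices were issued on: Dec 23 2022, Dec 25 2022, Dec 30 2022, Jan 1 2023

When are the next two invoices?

Jan 6 2023, Jan 8 2023

Every event lands on a Friday or Sunday (gaps cycle 2, 5, 2).
So the schedule is: every Friday and Sunday.
Next Friday: Jan 6 2023.
The following Sunday is Jan 8 2023.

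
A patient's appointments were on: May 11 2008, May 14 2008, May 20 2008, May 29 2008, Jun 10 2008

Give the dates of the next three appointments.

Jun 25 2008, Jul 13 2008, Aug 3 2008

The spacing grows by 3 each time: 3, 6, 9, 12 days.
Next gap: 15 days. Jun 10 2008 + 15 days = Jun 25 2008.
Next gap: 18 days. Jun 25 2008 + 18 days = Jul 13 2008.
Next gap: 21 days. Jul 13 2008 + 21 days = Aug 3 2008.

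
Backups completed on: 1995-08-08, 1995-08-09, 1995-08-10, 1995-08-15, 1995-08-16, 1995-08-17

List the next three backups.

Gaps: 1, 1, 5, 1, 1 days — not constant, but cyclic with period 3.
The events fall on every Tuesday, Wednesday and Thursday.
The following Tuesday is 1995-08-22.
The following Wednesday is 1995-08-23.
Next Thursday: 1995-08-24.

1995-08-22, 1995-08-23, 1995-08-24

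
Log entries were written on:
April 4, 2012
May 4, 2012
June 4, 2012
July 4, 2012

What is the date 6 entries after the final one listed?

January 4, 2013

Gaps: 30, 31, 30 days — not constant. Every event is on the 4th of the month.
Pattern: the 4th of each month.
August 2012: August 4, 2012.
Next: September 2012 → September 4, 2012.
October 2012: October 4, 2012.
Next: November 2012 → November 4, 2012.
Next: December 2012 → December 4, 2012.
Next: January 2013 → January 4, 2013.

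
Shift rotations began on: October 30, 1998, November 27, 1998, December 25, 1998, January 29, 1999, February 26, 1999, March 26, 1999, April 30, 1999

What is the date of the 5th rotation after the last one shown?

All Fridays; the gaps (28, 28, 35, 28, 28, 35) vary with month length.
This is the last Friday of each month.
May 1999 ends with Friday May 28, 1999.
Last Friday of June 1999: June 25, 1999.
July 1999 ends with Friday July 30, 1999.
August 1999 ends with Friday August 27, 1999.
Last Friday of September 1999: September 24, 1999.

September 24, 1999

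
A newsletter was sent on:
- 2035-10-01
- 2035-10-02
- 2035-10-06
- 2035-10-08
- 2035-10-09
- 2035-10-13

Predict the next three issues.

Every event lands on a Monday or Tuesday or Saturday (gaps cycle 1, 4, 2, 1, 4).
So the schedule is: every Monday, Tuesday and Saturday.
Next Monday: 2035-10-15.
The following Tuesday is 2035-10-16.
Next Saturday: 2035-10-20.

2035-10-15, 2035-10-16, 2035-10-20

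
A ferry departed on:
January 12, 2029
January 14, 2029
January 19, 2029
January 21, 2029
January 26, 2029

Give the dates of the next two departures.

Every event lands on a Friday or Sunday (gaps cycle 2, 5, 2, 5).
So the schedule is: every Friday and Sunday.
The following Sunday is January 28, 2029.
Next Friday: February 2, 2029.

January 28, 2029; February 2, 2029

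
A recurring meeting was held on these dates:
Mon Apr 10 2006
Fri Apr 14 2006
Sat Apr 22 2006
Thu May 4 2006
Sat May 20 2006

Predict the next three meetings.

The spacing grows by 4 each time: 4, 8, 12, 16 days.
Next gap: 20 days. Sat May 20 2006 + 20 days = Fri Jun 9 2006.
Next gap: 24 days. Fri Jun 9 2006 + 24 days = Mon Jul 3 2006.
Next gap: 28 days. Mon Jul 3 2006 + 28 days = Mon Jul 31 2006.

Fri Jun 9 2006, Mon Jul 3 2006, Mon Jul 31 2006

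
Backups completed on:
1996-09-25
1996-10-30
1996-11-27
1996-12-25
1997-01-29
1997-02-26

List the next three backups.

1997-03-26, 1997-04-30, 1997-05-28

All Wednesdays; the gaps (35, 28, 28, 35, 28) vary with month length.
This is the last Wednesday of each month.
Last Wednesday of March 1997: 1997-03-26.
Last Wednesday of April 1997: 1997-04-30.
May 1997 ends with Wednesday 1997-05-28.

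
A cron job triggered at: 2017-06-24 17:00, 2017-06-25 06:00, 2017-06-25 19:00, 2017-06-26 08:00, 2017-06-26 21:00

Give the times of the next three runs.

2017-06-27 10:00, 2017-06-27 23:00, 2017-06-28 12:00

The interval is a steady 13 hours (13, 13, 13, 13).
2017-06-26 21:00 + 13 h = 2017-06-27 10:00.
2017-06-27 10:00 + 13 h = 2017-06-27 23:00.
2017-06-27 23:00 + 13 h = 2017-06-28 12:00.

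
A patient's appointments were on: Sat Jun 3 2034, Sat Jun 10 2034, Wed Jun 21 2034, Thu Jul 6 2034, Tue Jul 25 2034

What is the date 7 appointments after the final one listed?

Tue Mar 27 2035

The spacing grows by 4 each time: 7, 11, 15, 19 days.
Next gap: 23 days. Tue Jul 25 2034 + 23 days = Thu Aug 17 2034.
Next gap: 27 days. Thu Aug 17 2034 + 27 days = Wed Sep 13 2034.
Next gap: 31 days. Wed Sep 13 2034 + 31 days = Sat Oct 14 2034.
Next gap: 35 days. Sat Oct 14 2034 + 35 days = Sat Nov 18 2034.
Next gap: 39 days. Sat Nov 18 2034 + 39 days = Wed Dec 27 2034.
Next gap: 43 days. Wed Dec 27 2034 + 43 days = Thu Feb 8 2035.
Next gap: 47 days. Thu Feb 8 2035 + 47 days = Tue Mar 27 2035.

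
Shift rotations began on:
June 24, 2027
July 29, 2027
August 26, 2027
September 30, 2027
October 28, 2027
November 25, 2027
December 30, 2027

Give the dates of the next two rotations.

January 27, 2028; February 24, 2028

Every date is a Thursday; gaps 35, 28, 35, 28, 28, 35 days.
Each is the last Thursday of its month (at least one falls on the 29th or later, ruling out '4th Thursday').
Last Thursday of January 2028: January 27, 2028.
February 2028 ends with Thursday February 24, 2028.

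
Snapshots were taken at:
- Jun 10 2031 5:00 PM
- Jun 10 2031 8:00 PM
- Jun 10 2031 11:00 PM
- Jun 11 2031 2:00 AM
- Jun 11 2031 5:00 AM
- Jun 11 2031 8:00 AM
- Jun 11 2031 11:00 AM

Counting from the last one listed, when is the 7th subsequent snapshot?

Gaps: 3, 3, 3, 3, 3, 3 hours — each event is 3 hours after the previous one.
Jun 11 2031 11:00 AM + 3 h = Jun 11 2031 2:00 PM.
Jun 11 2031 2:00 PM + 3 h = Jun 11 2031 5:00 PM.
Jun 11 2031 5:00 PM + 3 h = Jun 11 2031 8:00 PM.
Jun 11 2031 8:00 PM + 3 h = Jun 11 2031 11:00 PM.
Jun 11 2031 11:00 PM + 3 h = Jun 12 2031 2:00 AM.
Jun 12 2031 2:00 AM + 3 h = Jun 12 2031 5:00 AM.
Jun 12 2031 5:00 AM + 3 h = Jun 12 2031 8:00 AM.

Jun 12 2031 8:00 AM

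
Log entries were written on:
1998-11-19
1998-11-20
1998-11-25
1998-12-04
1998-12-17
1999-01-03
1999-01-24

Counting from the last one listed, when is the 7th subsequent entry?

1999-10-10

The spacing grows by 4 each time: 1, 5, 9, 13, 17, 21 days.
Next gap: 25 days. 1999-01-24 + 25 days = 1999-02-18.
Next gap: 29 days. 1999-02-18 + 29 days = 1999-03-19.
Next gap: 33 days. 1999-03-19 + 33 days = 1999-04-21.
Next gap: 37 days. 1999-04-21 + 37 days = 1999-05-28.
Next gap: 41 days. 1999-05-28 + 41 days = 1999-07-08.
Next gap: 45 days. 1999-07-08 + 45 days = 1999-08-22.
Next gap: 49 days. 1999-08-22 + 49 days = 1999-10-10.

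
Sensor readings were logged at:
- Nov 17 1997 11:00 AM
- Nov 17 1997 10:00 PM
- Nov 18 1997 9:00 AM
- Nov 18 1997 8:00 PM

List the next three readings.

Nov 19 1997 7:00 AM, Nov 19 1997 6:00 PM, Nov 20 1997 5:00 AM

The interval is a steady 11 hours (11, 11, 11).
Nov 18 1997 8:00 PM + 11 h = Nov 19 1997 7:00 AM.
Nov 19 1997 7:00 AM + 11 h = Nov 19 1997 6:00 PM.
Nov 19 1997 6:00 PM + 11 h = Nov 20 1997 5:00 AM.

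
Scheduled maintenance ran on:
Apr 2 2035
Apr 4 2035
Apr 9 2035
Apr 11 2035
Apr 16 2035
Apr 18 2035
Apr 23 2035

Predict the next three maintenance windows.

Every event lands on a Monday or Wednesday (gaps cycle 2, 5, 2, 5, 2, 5).
So the schedule is: every Monday and Wednesday.
Next Wednesday: Apr 25 2035.
Next Monday: Apr 30 2035.
Next Wednesday: May 2 2035.

Apr 25 2035, Apr 30 2035, May 2 2035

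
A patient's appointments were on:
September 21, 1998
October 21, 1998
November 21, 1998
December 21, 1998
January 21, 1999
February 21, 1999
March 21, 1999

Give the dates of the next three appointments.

The day-of-month is always 21 (30, 31, 30, 31, 31, 28 days between events).
So this recurs on the 21st of each month.
Next: April 1999 → April 21, 1999.
May 1999: May 21, 1999.
June 1999: June 21, 1999.

April 21, 1999; May 21, 1999; June 21, 1999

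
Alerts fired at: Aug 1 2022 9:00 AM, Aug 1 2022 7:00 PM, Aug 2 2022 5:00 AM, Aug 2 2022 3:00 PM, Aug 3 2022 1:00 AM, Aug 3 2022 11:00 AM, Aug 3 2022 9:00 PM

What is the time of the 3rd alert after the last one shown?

Spacing: 10, 10, 10, 10, 10, 10 h — constant 10 h.
Aug 3 2022 9:00 PM + 10 h = Aug 4 2022 7:00 AM.
Aug 4 2022 7:00 AM + 10 h = Aug 4 2022 5:00 PM.
Aug 4 2022 5:00 PM + 10 h = Aug 5 2022 3:00 AM.

Aug 5 2022 3:00 AM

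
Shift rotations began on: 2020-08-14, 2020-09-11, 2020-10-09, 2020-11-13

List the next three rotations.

2020-12-11, 2021-01-08, 2021-02-12

All dates are Fridays, 28, 28, 35 days apart.
Specifically, the 2nd Friday of each month.
2nd Friday of December 2020: 2020-12-11.
2nd Friday of January 2021: 2021-01-08.
February 2021 — 2nd Friday is 2021-02-12.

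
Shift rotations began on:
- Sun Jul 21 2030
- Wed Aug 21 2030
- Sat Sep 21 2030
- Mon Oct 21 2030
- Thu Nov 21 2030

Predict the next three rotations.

Sat Dec 21 2030, Tue Jan 21 2031, Fri Feb 21 2031

Gaps: 31, 31, 30, 31 days — not constant. Every event is on the 21st of the month.
Pattern: the 21st of each month.
Next: December 2030 → Sat Dec 21 2030.
Next: January 2031 → Tue Jan 21 2031.
February 2031: Fri Feb 21 2031.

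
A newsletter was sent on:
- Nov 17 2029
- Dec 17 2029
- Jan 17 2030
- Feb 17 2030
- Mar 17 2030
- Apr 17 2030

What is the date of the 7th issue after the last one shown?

Nov 17 2030

Gaps: 30, 31, 31, 28, 31 days — not constant. Every event is on the 17th of the month.
Pattern: the 17th of each month.
Next: May 2030 → May 17 2030.
Next: June 2030 → Jun 17 2030.
Next: July 2030 → Jul 17 2030.
August 2030: Aug 17 2030.
Next: September 2030 → Sep 17 2030.
October 2030: Oct 17 2030.
Next: November 2030 → Nov 17 2030.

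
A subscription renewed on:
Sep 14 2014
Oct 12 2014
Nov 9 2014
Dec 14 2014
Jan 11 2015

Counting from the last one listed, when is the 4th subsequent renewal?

These are Sundays at 28- or 35-day spacing (28, 28, 35, 28).
The pattern: 2nd Sunday of the month.
February 2015 — 2nd Sunday is Feb 8 2015.
2nd Sunday of March 2015: Mar 8 2015.
2nd Sunday of April 2015: Apr 12 2015.
May 2015 — 2nd Sunday is May 10 2015.

May 10 2015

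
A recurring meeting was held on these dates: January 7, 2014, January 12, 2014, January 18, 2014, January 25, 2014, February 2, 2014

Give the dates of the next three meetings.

The spacing grows by 1 each time: 5, 6, 7, 8 days.
Next gap: 9 days. February 2, 2014 + 9 days = February 11, 2014.
Next gap: 10 days. February 11, 2014 + 10 days = February 21, 2014.
Next gap: 11 days. February 21, 2014 + 11 days = March 4, 2014.

February 11, 2014; February 21, 2014; March 4, 2014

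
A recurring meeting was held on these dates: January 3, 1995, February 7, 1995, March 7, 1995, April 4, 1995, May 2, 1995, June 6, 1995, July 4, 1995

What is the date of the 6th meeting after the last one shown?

January 2, 1996

All dates are Tuesdays, 35, 28, 28, 28, 35, 28 days apart.
Specifically, the 1st Tuesday of each month.
August 1995 — 1st Tuesday is August 1, 1995.
1st Tuesday of September 1995: September 5, 1995.
October 1995 — 1st Tuesday is October 3, 1995.
November 1995 — 1st Tuesday is November 7, 1995.
1st Tuesday of December 1995: December 5, 1995.
January 1996 — 1st Tuesday is January 2, 1996.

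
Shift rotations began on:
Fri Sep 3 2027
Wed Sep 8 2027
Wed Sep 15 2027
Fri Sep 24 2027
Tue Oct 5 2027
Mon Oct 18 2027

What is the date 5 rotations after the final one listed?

Intervals are 5, 7, 9, 11, 13 days — an arithmetic progression with common difference 2.
Next gap: 15 days. Mon Oct 18 2027 + 15 days = Tue Nov 2 2027.
Next gap: 17 days. Tue Nov 2 2027 + 17 days = Fri Nov 19 2027.
Next gap: 19 days. Fri Nov 19 2027 + 19 days = Wed Dec 8 2027.
Next gap: 21 days. Wed Dec 8 2027 + 21 days = Wed Dec 29 2027.
Next gap: 23 days. Wed Dec 29 2027 + 23 days = Fri Jan 21 2028.

Fri Jan 21 2028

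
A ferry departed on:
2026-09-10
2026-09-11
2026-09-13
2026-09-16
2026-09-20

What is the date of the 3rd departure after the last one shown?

Intervals are 1, 2, 3, 4 days — an arithmetic progression with common difference 1.
Next gap: 5 days. 2026-09-20 + 5 days = 2026-09-25.
Next gap: 6 days. 2026-09-25 + 6 days = 2026-10-01.
Next gap: 7 days. 2026-10-01 + 7 days = 2026-10-08.

2026-10-08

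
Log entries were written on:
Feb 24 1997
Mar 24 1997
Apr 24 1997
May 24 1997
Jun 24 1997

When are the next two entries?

Jul 24 1997, Aug 24 1997

Gaps: 28, 31, 30, 31 days — not constant. Every event is on the 24th of the month.
Pattern: the 24th of each month.
Next: July 1997 → Jul 24 1997.
Next: August 1997 → Aug 24 1997.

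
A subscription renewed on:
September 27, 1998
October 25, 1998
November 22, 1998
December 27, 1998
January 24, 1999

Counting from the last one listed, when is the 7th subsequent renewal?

All dates are Sundays, 28, 28, 35, 28 days apart.
Specifically, the 4th Sunday of each month.
February 1999 — 4th Sunday is February 28, 1999.
March 1999 — 4th Sunday is March 28, 1999.
April 1999 — 4th Sunday is April 25, 1999.
May 1999 — 4th Sunday is May 23, 1999.
June 1999 — 4th Sunday is June 27, 1999.
4th Sunday of July 1999: July 25, 1999.
August 1999 — 4th Sunday is August 22, 1999.

August 22, 1999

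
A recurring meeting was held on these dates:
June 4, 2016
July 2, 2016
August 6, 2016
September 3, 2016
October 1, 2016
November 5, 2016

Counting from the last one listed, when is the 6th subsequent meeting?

These are Saturdays at 28- or 35-day spacing (28, 35, 28, 28, 35).
The pattern: 1st Saturday of the month.
1st Saturday of December 2016: December 3, 2016.
1st Saturday of January 2017: January 7, 2017.
February 2017 — 1st Saturday is February 4, 2017.
March 2017 — 1st Saturday is March 4, 2017.
1st Saturday of April 2017: April 1, 2017.
1st Saturday of May 2017: May 6, 2017.

May 6, 2017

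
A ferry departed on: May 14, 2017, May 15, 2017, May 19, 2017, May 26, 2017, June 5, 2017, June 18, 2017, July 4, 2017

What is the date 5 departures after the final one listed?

November 6, 2017

Gaps: 1, 4, 7, 10, 13, 16 days — each gap is 3 larger than the previous one.
Next gap: 19 days. July 4, 2017 + 19 days = July 23, 2017.
Next gap: 22 days. July 23, 2017 + 22 days = August 14, 2017.
Next gap: 25 days. August 14, 2017 + 25 days = September 8, 2017.
Next gap: 28 days. September 8, 2017 + 28 days = October 6, 2017.
Next gap: 31 days. October 6, 2017 + 31 days = November 6, 2017.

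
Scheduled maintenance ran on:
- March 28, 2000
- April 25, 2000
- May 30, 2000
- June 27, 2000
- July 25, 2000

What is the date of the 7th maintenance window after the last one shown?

February 27, 2001

All Tuesdays; the gaps (28, 35, 28, 28) vary with month length.
This is the last Tuesday of each month.
Last Tuesday of August 2000: August 29, 2000.
September 2000 ends with Tuesday September 26, 2000.
October 2000 ends with Tuesday October 31, 2000.
November 2000 ends with Tuesday November 28, 2000.
December 2000 ends with Tuesday December 26, 2000.
Last Tuesday of January 2001: January 30, 2001.
February 2001 ends with Tuesday February 27, 2001.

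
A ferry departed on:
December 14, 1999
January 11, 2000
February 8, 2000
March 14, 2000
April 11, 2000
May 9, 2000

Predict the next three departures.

These are Tuesdays at 28- or 35-day spacing (28, 28, 35, 28, 28).
The pattern: 2nd Tuesday of the month.
2nd Tuesday of June 2000: June 13, 2000.
July 2000 — 2nd Tuesday is July 11, 2000.
2nd Tuesday of August 2000: August 8, 2000.

June 13, 2000; July 11, 2000; August 8, 2000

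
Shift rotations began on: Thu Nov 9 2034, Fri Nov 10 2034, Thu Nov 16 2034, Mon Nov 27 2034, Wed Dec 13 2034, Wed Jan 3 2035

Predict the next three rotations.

Intervals are 1, 6, 11, 16, 21 days — an arithmetic progression with common difference 5.
Next gap: 26 days. Wed Jan 3 2035 + 26 days = Mon Jan 29 2035.
Next gap: 31 days. Mon Jan 29 2035 + 31 days = Thu Mar 1 2035.
Next gap: 36 days. Thu Mar 1 2035 + 36 days = Fri Apr 6 2035.

Mon Jan 29 2035, Thu Mar 1 2035, Fri Apr 6 2035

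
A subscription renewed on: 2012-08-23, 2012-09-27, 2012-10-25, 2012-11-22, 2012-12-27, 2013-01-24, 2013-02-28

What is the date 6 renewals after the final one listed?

2013-08-22

These are Thursdays at 28- or 35-day spacing (35, 28, 28, 35, 28, 35).
The pattern: 4th Thursday of the month.
March 2013 — 4th Thursday is 2013-03-28.
April 2013 — 4th Thursday is 2013-04-25.
May 2013 — 4th Thursday is 2013-05-23.
June 2013 — 4th Thursday is 2013-06-27.
4th Thursday of July 2013: 2013-07-25.
August 2013 — 4th Thursday is 2013-08-22.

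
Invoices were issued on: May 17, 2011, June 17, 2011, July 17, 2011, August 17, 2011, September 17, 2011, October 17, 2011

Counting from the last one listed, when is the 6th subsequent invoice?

Gaps: 31, 30, 31, 31, 30 days — not constant. Every event is on the 17th of the month.
Pattern: the 17th of each month.
Next: November 2011 → November 17, 2011.
Next: December 2011 → December 17, 2011.
January 2012: January 17, 2012.
February 2012: February 17, 2012.
Next: March 2012 → March 17, 2012.
April 2012: April 17, 2012.

April 17, 2012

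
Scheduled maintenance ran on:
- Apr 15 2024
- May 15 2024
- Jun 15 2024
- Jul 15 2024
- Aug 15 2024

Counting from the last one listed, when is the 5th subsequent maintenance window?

Jan 15 2025

Gaps: 30, 31, 30, 31 days — not constant. Every event is on the 15th of the month.
Pattern: the 15th of each month.
Next: September 2024 → Sep 15 2024.
October 2024: Oct 15 2024.
November 2024: Nov 15 2024.
Next: December 2024 → Dec 15 2024.
Next: January 2025 → Jan 15 2025.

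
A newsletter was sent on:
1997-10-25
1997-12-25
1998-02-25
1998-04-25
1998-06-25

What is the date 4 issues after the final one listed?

Each date is the 25th; the gaps (61, 62, 59, 61) track the month lengths.
The rule is the 25th of every 2 months.
August 1998: 1998-08-25.
October 1998: 1998-10-25.
Next: December 1998 → 1998-12-25.
February 1999: 1999-02-25.

1999-02-25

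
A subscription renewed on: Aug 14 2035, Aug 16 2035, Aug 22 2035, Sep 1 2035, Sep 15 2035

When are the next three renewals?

Intervals are 2, 6, 10, 14 days — an arithmetic progression with common difference 4.
Next gap: 18 days. Sep 15 2035 + 18 days = Oct 3 2035.
Next gap: 22 days. Oct 3 2035 + 22 days = Oct 25 2035.
Next gap: 26 days. Oct 25 2035 + 26 days = Nov 20 2035.

Oct 3 2035, Oct 25 2035, Nov 20 2035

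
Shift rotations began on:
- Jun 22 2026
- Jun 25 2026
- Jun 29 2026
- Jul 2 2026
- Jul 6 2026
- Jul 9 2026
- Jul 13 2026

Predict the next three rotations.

Every event lands on a Monday or Thursday (gaps cycle 3, 4, 3, 4, 3, 4).
So the schedule is: every Monday and Thursday.
The following Thursday is Jul 16 2026.
Next Monday: Jul 20 2026.
Next Thursday: Jul 23 2026.

Jul 16 2026, Jul 20 2026, Jul 23 2026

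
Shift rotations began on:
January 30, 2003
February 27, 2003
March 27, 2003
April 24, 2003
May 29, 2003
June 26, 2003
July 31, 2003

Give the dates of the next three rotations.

Every date is a Thursday; gaps 28, 28, 28, 35, 28, 35 days.
Each is the last Thursday of its month (at least one falls on the 29th or later, ruling out '4th Thursday').
August 2003 ends with Thursday August 28, 2003.
Last Thursday of September 2003: September 25, 2003.
Last Thursday of October 2003: October 30, 2003.

August 28, 2003; September 25, 2003; October 30, 2003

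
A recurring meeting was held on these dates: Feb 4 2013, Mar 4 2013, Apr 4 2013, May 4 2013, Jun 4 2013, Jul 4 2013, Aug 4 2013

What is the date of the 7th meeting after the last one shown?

Mar 4 2014

Each date is the 4th; the gaps (28, 31, 30, 31, 30, 31) track the month lengths.
The rule is the 4th of each month.
Next: September 2013 → Sep 4 2013.
Next: October 2013 → Oct 4 2013.
November 2013: Nov 4 2013.
December 2013: Dec 4 2013.
Next: January 2014 → Jan 4 2014.
February 2014: Feb 4 2014.
March 2014: Mar 4 2014.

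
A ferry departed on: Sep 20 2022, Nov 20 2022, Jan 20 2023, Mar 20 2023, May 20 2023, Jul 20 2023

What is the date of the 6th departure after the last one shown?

Gaps: 61, 61, 59, 61, 61 days — not constant. Every event is on the 20th of the month.
Pattern: the 20th of every 2 months.
September 2023: Sep 20 2023.
November 2023: Nov 20 2023.
January 2024: Jan 20 2024.
March 2024: Mar 20 2024.
May 2024: May 20 2024.
Next: July 2024 → Jul 20 2024.

Jul 20 2024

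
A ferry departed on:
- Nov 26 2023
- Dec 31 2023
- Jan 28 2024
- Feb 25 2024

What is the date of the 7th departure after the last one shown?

Sep 29 2024

These are Sundays with 35, 28, 28-day gaps.
Each is the final Sunday of its month — Dec 31 2023 is past the 28th, so '4th Sunday' doesn't fit.
Last Sunday of March 2024: Mar 31 2024.
Last Sunday of April 2024: Apr 28 2024.
May 2024 ends with Sunday May 26 2024.
June 2024 ends with Sunday Jun 30 2024.
Last Sunday of July 2024: Jul 28 2024.
Last Sunday of August 2024: Aug 25 2024.
September 2024 ends with Sunday Sep 29 2024.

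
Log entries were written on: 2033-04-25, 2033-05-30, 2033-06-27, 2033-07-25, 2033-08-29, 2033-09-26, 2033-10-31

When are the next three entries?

Every date is a Monday; gaps 35, 28, 28, 35, 28, 35 days.
Each is the last Monday of its month (at least one falls on the 29th or later, ruling out '4th Monday').
November 2033 ends with Monday 2033-11-28.
Last Monday of December 2033: 2033-12-26.
January 2034 ends with Monday 2034-01-30.

2033-11-28, 2033-12-26, 2034-01-30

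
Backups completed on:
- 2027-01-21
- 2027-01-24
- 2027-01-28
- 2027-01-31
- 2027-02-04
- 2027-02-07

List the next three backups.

2027-02-11, 2027-02-14, 2027-02-18

Gaps: 3, 4, 3, 4, 3 days — not constant, but cyclic with period 2.
The events fall on every Thursday and Sunday.
The following Thursday is 2027-02-11.
Next Sunday: 2027-02-14.
Next Thursday: 2027-02-18.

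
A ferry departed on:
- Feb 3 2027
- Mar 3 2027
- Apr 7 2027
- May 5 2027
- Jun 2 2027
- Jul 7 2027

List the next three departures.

Aug 4 2027, Sep 1 2027, Oct 6 2027

These are Wednesdays at 28- or 35-day spacing (28, 35, 28, 28, 35).
The pattern: 1st Wednesday of the month.
August 2027 — 1st Wednesday is Aug 4 2027.
1st Wednesday of September 2027: Sep 1 2027.
1st Wednesday of October 2027: Oct 6 2027.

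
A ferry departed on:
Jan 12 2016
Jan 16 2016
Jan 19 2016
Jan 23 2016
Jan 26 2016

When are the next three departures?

Jan 30 2016, Feb 2 2016, Feb 6 2016

Gaps: 4, 3, 4, 3 days — not constant, but cyclic with period 2.
The events fall on every Tuesday and Saturday.
Next Saturday: Jan 30 2016.
Next Tuesday: Feb 2 2016.
The following Saturday is Feb 6 2016.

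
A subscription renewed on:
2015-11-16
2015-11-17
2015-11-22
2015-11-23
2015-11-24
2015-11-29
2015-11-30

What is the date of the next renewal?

Gaps: 1, 5, 1, 1, 5, 1 days — not constant, but cyclic with period 3.
The events fall on every Monday, Tuesday and Sunday.
The following Tuesday is 2015-12-01.

2015-12-01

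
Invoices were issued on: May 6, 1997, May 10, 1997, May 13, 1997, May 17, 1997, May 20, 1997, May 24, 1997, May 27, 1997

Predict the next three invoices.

The gap pattern 4, 3, 4, 3, 4, 3 repeats every 2 events.
These are the Tuesdays and Saturdays of each week.
Next Saturday: May 31, 1997.
The following Tuesday is June 3, 1997.
Next Saturday: June 7, 1997.

May 31, 1997; June 3, 1997; June 7, 1997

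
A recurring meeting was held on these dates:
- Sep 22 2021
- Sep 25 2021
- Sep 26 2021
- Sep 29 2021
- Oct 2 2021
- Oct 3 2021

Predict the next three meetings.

Oct 6 2021, Oct 9 2021, Oct 10 2021

The gap pattern 3, 1, 3, 3, 1 repeats every 3 events.
These are the Wednesdays, Saturdays and Sundays of each week.
The following Wednesday is Oct 6 2021.
The following Saturday is Oct 9 2021.
The following Sunday is Oct 10 2021.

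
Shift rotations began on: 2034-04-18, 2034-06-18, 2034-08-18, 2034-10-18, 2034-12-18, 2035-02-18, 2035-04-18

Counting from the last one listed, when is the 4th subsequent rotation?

2035-12-18

Gaps: 61, 61, 61, 61, 62, 59 days — not constant. Every event is on the 18th of the month.
Pattern: the 18th of every 2 months.
June 2035: 2035-06-18.
August 2035: 2035-08-18.
October 2035: 2035-10-18.
Next: December 2035 → 2035-12-18.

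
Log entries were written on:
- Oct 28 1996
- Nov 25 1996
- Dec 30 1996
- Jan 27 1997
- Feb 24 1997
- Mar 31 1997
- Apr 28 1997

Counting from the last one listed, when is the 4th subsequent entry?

Aug 25 1997

These are Mondays with 28, 35, 28, 28, 35, 28-day gaps.
Each is the final Monday of its month — Dec 30 1996 is past the 28th, so '4th Monday' doesn't fit.
May 1997 ends with Monday May 26 1997.
June 1997 ends with Monday Jun 30 1997.
Last Monday of July 1997: Jul 28 1997.
August 1997 ends with Monday Aug 25 1997.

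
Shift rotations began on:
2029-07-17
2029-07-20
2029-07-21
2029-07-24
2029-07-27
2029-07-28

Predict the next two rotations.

The gap pattern 3, 1, 3, 3, 1 repeats every 3 events.
These are the Tuesdays, Fridays and Saturdays of each week.
The following Tuesday is 2029-07-31.
Next Friday: 2029-08-03.

2029-07-31, 2029-08-03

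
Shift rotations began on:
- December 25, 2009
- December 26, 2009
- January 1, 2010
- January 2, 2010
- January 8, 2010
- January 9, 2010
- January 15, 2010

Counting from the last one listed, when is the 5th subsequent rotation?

January 30, 2010

Every event lands on a Friday or Saturday (gaps cycle 1, 6, 1, 6, 1, 6).
So the schedule is: every Friday and Saturday.
Next Saturday: January 16, 2010.
The following Friday is January 22, 2010.
Next Saturday: January 23, 2010.
The following Friday is January 29, 2010.
The following Saturday is January 30, 2010.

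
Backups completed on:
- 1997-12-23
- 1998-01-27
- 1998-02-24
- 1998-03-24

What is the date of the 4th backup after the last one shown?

1998-07-28

These are Tuesdays at 28- or 35-day spacing (35, 28, 28).
The pattern: 4th Tuesday of the month.
April 1998 — 4th Tuesday is 1998-04-28.
4th Tuesday of May 1998: 1998-05-26.
June 1998 — 4th Tuesday is 1998-06-23.
4th Tuesday of July 1998: 1998-07-28.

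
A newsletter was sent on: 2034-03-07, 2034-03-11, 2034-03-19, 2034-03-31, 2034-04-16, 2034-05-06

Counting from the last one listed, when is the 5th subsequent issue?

2034-10-13

The spacing grows by 4 each time: 4, 8, 12, 16, 20 days.
Next gap: 24 days. 2034-05-06 + 24 days = 2034-05-30.
Next gap: 28 days. 2034-05-30 + 28 days = 2034-06-27.
Next gap: 32 days. 2034-06-27 + 32 days = 2034-07-29.
Next gap: 36 days. 2034-07-29 + 36 days = 2034-09-03.
Next gap: 40 days. 2034-09-03 + 40 days = 2034-10-13.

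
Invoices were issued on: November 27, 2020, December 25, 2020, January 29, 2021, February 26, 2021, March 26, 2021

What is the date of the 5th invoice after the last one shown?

August 27, 2021

All Fridays; the gaps (28, 35, 28, 28) vary with month length.
This is the last Friday of each month.
April 2021 ends with Friday April 30, 2021.
Last Friday of May 2021: May 28, 2021.
June 2021 ends with Friday June 25, 2021.
July 2021 ends with Friday July 30, 2021.
Last Friday of August 2021: August 27, 2021.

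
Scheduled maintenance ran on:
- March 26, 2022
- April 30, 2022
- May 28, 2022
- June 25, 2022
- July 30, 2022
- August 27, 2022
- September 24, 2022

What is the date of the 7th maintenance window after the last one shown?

All Saturdays; the gaps (35, 28, 28, 35, 28, 28) vary with month length.
This is the last Saturday of each month.
Last Saturday of October 2022: October 29, 2022.
November 2022 ends with Saturday November 26, 2022.
Last Saturday of December 2022: December 31, 2022.
January 2023 ends with Saturday January 28, 2023.
Last Saturday of February 2023: February 25, 2023.
Last Saturday of March 2023: March 25, 2023.
Last Saturday of April 2023: April 29, 2023.

April 29, 2023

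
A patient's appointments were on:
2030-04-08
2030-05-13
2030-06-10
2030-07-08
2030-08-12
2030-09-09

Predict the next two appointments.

These are Mondays at 28- or 35-day spacing (35, 28, 28, 35, 28).
The pattern: 2nd Monday of the month.
October 2030 — 2nd Monday is 2030-10-14.
2nd Monday of November 2030: 2030-11-11.

2030-10-14, 2030-11-11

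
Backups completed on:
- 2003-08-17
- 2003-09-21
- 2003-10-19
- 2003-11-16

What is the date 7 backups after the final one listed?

Gaps: 35, 28, 28 days — a mix of 28 and 35. Every date is a Sunday.
Each is the 3rd Sunday of its month.
December 2003 — 3rd Sunday is 2003-12-21.
January 2004 — 3rd Sunday is 2004-01-18.
3rd Sunday of February 2004: 2004-02-15.
3rd Sunday of March 2004: 2004-03-21.
3rd Sunday of April 2004: 2004-04-18.
3rd Sunday of May 2004: 2004-05-16.
3rd Sunday of June 2004: 2004-06-20.

2004-06-20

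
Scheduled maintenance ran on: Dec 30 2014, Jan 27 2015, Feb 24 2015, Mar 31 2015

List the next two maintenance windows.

Every date is a Tuesday; gaps 28, 28, 35 days.
Each is the last Tuesday of its month (at least one falls on the 29th or later, ruling out '4th Tuesday').
Last Tuesday of April 2015: Apr 28 2015.
May 2015 ends with Tuesday May 26 2015.

Apr 28 2015, May 26 2015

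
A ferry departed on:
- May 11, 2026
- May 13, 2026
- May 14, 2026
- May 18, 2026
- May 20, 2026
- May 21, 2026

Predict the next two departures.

May 25, 2026; May 27, 2026

The gap pattern 2, 1, 4, 2, 1 repeats every 3 events.
These are the Mondays, Wednesdays and Thursdays of each week.
Next Monday: May 25, 2026.
The following Wednesday is May 27, 2026.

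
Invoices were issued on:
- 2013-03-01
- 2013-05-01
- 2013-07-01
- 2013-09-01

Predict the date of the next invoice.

Gaps: 61, 61, 62 days — not constant. Every event is on the 1st of the month.
Pattern: the 1st of every 2 months.
November 2013: 2013-11-01.

2013-11-01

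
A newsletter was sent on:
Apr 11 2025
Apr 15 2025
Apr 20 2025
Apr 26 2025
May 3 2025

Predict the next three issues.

Intervals are 4, 5, 6, 7 days — an arithmetic progression with common difference 1.
Next gap: 8 days. May 3 2025 + 8 days = May 11 2025.
Next gap: 9 days. May 11 2025 + 9 days = May 20 2025.
Next gap: 10 days. May 20 2025 + 10 days = May 30 2025.

May 11 2025, May 20 2025, May 30 2025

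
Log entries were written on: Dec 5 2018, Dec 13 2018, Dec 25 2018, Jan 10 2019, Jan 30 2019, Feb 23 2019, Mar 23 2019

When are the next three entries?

Apr 24 2019, May 30 2019, Jul 9 2019

Intervals are 8, 12, 16, 20, 24, 28 days — an arithmetic progression with common difference 4.
Next gap: 32 days. Mar 23 2019 + 32 days = Apr 24 2019.
Next gap: 36 days. Apr 24 2019 + 36 days = May 30 2019.
Next gap: 40 days. May 30 2019 + 40 days = Jul 9 2019.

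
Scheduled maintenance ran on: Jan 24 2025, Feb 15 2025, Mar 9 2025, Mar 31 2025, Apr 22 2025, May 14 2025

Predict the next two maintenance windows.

Jun 5 2025, Jun 27 2025

The spacing is 22, 22, 22, 22, 22 days — always 22 days.
May 14 2025 + 22 days = Jun 5 2025.
Jun 5 2025 + 22 days = Jun 27 2025.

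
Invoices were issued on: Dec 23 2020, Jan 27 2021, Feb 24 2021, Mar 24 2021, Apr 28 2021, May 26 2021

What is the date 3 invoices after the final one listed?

Aug 25 2021

All dates are Wednesdays, 35, 28, 28, 35, 28 days apart.
Specifically, the 4th Wednesday of each month.
June 2021 — 4th Wednesday is Jun 23 2021.
July 2021 — 4th Wednesday is Jul 28 2021.
4th Wednesday of August 2021: Aug 25 2021.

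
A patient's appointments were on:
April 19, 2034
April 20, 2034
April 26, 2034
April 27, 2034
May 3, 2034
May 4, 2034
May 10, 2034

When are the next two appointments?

May 11, 2034; May 17, 2034

Gaps: 1, 6, 1, 6, 1, 6 days — not constant, but cyclic with period 2.
The events fall on every Wednesday and Thursday.
The following Thursday is May 11, 2034.
The following Wednesday is May 17, 2034.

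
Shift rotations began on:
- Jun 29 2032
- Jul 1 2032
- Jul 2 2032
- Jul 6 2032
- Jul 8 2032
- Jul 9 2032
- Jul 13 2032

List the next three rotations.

Jul 15 2032, Jul 16 2032, Jul 20 2032

Gaps: 2, 1, 4, 2, 1, 4 days — not constant, but cyclic with period 3.
The events fall on every Tuesday, Thursday and Friday.
The following Thursday is Jul 15 2032.
Next Friday: Jul 16 2032.
Next Tuesday: Jul 20 2032.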